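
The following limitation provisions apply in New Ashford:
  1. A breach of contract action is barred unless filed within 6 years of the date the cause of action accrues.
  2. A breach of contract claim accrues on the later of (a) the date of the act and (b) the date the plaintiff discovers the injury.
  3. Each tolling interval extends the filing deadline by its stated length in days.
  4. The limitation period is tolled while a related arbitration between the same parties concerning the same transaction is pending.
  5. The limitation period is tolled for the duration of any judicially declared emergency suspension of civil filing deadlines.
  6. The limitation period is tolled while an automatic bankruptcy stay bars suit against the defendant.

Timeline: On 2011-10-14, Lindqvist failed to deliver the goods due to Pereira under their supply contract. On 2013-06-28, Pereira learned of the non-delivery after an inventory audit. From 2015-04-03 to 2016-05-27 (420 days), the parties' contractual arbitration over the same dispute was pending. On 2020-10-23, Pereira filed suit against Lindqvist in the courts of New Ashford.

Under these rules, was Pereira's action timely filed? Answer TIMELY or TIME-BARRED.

Taking the later of the act (2011-10-14) and discovery (2013-06-28), the claim accrued on 2013-06-28.
Adding the 6 years base period to 2013-06-28 gives a deadline of 2019-06-28, before any tolling.
The pending related arbitration from 2015-04-03 to 2016-05-27 tolled the period for 420 days, extending the deadline to 2020-08-21.
The 2020-10-23 filing falls after the 2020-08-21 deadline; the claim is time-barred.

TIME-BARRED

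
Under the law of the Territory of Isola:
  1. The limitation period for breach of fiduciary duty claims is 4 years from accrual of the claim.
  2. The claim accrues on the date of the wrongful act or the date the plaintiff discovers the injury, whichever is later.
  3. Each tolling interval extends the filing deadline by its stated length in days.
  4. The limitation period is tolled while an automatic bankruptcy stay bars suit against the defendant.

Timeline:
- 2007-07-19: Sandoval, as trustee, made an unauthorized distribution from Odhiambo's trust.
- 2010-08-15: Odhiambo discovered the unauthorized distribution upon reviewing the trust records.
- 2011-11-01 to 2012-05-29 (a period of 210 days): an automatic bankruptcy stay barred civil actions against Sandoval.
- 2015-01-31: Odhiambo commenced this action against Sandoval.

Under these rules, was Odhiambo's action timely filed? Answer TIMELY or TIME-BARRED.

Taking the later of the act (2007-07-19) and discovery (2010-08-15), the claim accrued on 2010-08-15.
4 years from 2010-08-15 is 2014-08-15.
The automatic bankruptcy stay from 2011-11-01 to 2012-05-29 tolled the period for 210 days, extending the deadline to 2015-03-13.
The 2015-01-31 filing precedes the 2015-03-13 deadline; the claim is timely.

TIMELY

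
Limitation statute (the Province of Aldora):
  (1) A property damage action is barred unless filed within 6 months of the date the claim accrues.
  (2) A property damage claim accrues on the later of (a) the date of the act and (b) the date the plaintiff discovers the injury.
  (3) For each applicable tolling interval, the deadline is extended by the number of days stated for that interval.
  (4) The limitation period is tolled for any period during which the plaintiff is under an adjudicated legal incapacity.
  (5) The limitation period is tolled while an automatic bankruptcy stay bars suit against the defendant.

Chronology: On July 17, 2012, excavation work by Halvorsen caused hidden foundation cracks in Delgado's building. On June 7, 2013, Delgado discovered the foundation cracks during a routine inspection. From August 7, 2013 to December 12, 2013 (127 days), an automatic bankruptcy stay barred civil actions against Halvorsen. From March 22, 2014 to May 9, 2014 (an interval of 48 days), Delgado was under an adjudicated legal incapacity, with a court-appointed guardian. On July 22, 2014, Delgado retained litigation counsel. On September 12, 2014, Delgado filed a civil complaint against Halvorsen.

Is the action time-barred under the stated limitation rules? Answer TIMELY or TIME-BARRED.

Because discovery on June 7, 2013 post-dates the July 17, 2012 act, accrual under the later-of rule falls on June 7, 2013.
The untolled deadline — 6 months after June 7, 2013 — is December 7, 2013.
The period was tolled for 127 days by the automatic bankruptcy stay (August 7, 2013 to December 12, 2013), pushing the deadline to April 13, 2014.
The plaintiff's legal incapacity from March 22, 2014 to May 9, 2014 tolled the period for 48 days, extending the deadline to May 31, 2014.
The other events in the timeline have no effect on the limitation period under the stated rules.
Filing on September 12, 2014 missed the May 31, 2014 deadline — the action is time-barred.

TIME-BARRED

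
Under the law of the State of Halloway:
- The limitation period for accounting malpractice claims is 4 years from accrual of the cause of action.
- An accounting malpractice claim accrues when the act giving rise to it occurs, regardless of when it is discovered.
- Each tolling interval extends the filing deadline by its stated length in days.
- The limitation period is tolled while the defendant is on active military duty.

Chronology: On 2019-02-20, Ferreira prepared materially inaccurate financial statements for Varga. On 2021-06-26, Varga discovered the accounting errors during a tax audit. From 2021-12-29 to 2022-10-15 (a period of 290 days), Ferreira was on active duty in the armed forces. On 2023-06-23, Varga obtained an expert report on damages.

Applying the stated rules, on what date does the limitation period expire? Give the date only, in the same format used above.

2023-12-07

The claim accrued on 2019-02-20, when the wrongful act occurred; under the stated occurrence rule the 2021-06-26 discovery does not delay accrual.
Adding the 4 years base period to 2019-02-20 gives a deadline of 2023-02-20, before any tolling.
Because the defendant's active military service ran from 2021-12-29 to 2022-10-15, the deadline is extended by 290 days to 2023-12-07.
None of the other events listed affects the running of the period under the stated rules.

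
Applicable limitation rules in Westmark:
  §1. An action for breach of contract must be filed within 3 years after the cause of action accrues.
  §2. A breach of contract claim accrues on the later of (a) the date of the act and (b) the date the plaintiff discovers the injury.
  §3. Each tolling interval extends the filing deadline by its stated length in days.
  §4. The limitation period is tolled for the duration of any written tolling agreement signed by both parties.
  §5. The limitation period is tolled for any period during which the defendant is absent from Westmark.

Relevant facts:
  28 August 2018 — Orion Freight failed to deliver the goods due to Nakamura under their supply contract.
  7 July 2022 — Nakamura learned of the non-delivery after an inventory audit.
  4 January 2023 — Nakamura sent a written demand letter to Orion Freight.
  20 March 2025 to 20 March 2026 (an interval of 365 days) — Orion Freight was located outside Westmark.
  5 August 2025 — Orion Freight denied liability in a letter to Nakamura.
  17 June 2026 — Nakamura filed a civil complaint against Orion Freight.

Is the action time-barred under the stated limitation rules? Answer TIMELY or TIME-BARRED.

Because discovery on 7 July 2022 post-dates the 28 August 2018 act, accrual under the later-of rule falls on 7 July 2022.
The untolled deadline — 3 years after 7 July 2022 — is 7 July 2025.
The defendant's absence from the jurisdiction from 20 March 2025 to 20 March 2026 tolled the period for 365 days, extending the deadline to 7 July 2026.
The other events in the timeline have no effect on the limitation period under the stated rules.
Nakamura filed on 17 June 2026, before the 7 July 2026 deadline, so the action is timely.

TIMELY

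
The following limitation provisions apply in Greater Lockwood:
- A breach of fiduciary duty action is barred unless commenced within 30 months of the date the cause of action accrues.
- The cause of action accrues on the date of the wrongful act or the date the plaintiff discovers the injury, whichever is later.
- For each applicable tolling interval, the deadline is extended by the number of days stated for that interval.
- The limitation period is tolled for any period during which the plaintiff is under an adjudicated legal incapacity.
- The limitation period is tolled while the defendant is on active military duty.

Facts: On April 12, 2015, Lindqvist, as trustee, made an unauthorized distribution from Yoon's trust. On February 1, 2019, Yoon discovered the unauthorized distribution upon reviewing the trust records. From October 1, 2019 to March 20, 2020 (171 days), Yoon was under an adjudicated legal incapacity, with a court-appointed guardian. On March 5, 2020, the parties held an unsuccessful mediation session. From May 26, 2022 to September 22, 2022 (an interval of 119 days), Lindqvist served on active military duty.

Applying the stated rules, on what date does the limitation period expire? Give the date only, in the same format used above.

January 19, 2022

Because discovery on February 1, 2019 post-dates the April 12, 2015 act, accrual under the later-of rule falls on February 1, 2019.
30 months from February 1, 2019 is August 1, 2021.
The plaintiff's legal incapacity from October 1, 2019 to March 20, 2020 tolled the period for 171 days, extending the deadline to January 19, 2022.
The defendant's active military service starting May 26, 2022 came too late — the period had run on January 19, 2022 — and so does not extend the deadline.
Nothing else in the chronology tolls or restarts the period.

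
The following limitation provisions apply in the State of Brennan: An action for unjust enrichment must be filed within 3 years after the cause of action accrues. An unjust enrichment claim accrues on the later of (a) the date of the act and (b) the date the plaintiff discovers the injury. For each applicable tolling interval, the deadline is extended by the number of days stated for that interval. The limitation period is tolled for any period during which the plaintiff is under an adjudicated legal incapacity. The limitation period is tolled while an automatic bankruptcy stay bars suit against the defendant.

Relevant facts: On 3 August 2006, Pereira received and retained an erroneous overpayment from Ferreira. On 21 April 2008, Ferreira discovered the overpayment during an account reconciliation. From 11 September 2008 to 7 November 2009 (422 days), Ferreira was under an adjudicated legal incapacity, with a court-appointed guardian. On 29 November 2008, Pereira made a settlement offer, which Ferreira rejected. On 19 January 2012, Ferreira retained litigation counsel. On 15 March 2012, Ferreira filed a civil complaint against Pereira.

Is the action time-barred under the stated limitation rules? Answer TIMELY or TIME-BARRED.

TIMELY

Taking the later of the act (3 August 2006) and discovery (21 April 2008), the claim accrued on 21 April 2008.
3 years from 21 April 2008 is 21 April 2011.
Because the plaintiff's legal incapacity ran from 11 September 2008 to 7 November 2009, the deadline is extended by 422 days to 16 June 2012.
The other events in the timeline have no effect on the limitation period under the stated rules.
The 15 March 2012 filing precedes the 16 June 2012 deadline; the claim is timely.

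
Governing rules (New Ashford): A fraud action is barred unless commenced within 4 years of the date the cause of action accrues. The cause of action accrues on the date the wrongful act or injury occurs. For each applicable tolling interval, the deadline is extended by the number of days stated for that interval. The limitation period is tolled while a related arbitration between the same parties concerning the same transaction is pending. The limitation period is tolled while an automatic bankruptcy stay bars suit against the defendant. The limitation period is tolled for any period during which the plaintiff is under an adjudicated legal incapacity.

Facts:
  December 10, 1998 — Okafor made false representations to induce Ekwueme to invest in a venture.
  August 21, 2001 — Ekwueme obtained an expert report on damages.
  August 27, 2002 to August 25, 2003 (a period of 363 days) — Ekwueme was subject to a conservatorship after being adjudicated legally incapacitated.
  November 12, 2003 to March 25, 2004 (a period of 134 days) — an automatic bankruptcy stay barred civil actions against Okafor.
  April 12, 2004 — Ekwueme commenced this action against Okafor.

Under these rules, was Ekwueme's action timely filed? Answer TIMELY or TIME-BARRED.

The cause of action accrued on December 10, 1998, the date of the act.
4 years from December 10, 1998 is December 10, 2002.
The period was tolled for 363 days by the plaintiff's legal incapacity (August 27, 2002 to August 25, 2003), pushing the deadline to December 8, 2003.
The automatic bankruptcy stay from November 12, 2003 to March 25, 2004 tolled the period for 134 days, extending the deadline to April 20, 2004.
Nothing else in the chronology tolls or restarts the period.
Ekwueme filed on April 12, 2004, before the April 20, 2004 deadline, so the action is timely.

TIMELY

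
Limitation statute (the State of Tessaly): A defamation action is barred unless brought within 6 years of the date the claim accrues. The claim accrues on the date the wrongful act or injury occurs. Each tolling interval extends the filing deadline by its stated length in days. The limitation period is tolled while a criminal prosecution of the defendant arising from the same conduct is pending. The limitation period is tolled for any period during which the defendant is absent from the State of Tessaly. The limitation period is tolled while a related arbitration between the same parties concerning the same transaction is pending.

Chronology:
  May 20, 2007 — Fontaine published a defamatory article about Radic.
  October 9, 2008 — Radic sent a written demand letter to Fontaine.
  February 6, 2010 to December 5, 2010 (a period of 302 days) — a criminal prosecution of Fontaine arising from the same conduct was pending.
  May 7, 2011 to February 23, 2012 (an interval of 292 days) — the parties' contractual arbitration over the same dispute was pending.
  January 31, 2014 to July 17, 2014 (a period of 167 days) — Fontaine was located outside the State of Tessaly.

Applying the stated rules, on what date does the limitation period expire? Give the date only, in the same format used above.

June 20, 2015

The claim accrued on May 20, 2007, when the wrongful act occurred.
6 years from May 20, 2007 is May 20, 2013.
The period was tolled for 302 days by the pending criminal prosecution (February 6, 2010 to December 5, 2010), pushing the deadline to March 18, 2014.
The period was tolled for 292 days by the pending related arbitration (May 7, 2011 to February 23, 2012), pushing the deadline to January 4, 2015.
The defendant's absence from the jurisdiction from January 31, 2014 to July 17, 2014 tolled the period for 167 days, extending the deadline to June 20, 2015.
Nothing else in the chronology tolls or restarts the period.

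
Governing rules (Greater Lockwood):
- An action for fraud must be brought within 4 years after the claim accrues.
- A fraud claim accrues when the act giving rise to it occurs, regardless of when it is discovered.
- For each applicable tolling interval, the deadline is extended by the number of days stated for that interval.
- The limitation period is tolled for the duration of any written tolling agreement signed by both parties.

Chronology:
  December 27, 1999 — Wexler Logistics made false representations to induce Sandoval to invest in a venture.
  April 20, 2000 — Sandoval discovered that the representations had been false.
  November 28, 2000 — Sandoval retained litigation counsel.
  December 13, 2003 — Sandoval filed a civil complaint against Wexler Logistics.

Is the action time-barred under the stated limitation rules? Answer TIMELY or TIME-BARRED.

TIMELY

Because the rule ties accrual to occurrence, the claim accrued on December 27, 1999, not on the April 20, 2000 discovery date.
The untolled deadline — 4 years after December 27, 1999 — is December 27, 2003.
The other events in the timeline have no effect on the limitation period under the stated rules.
The December 13, 2003 filing precedes the December 27, 2003 deadline; the claim is timely.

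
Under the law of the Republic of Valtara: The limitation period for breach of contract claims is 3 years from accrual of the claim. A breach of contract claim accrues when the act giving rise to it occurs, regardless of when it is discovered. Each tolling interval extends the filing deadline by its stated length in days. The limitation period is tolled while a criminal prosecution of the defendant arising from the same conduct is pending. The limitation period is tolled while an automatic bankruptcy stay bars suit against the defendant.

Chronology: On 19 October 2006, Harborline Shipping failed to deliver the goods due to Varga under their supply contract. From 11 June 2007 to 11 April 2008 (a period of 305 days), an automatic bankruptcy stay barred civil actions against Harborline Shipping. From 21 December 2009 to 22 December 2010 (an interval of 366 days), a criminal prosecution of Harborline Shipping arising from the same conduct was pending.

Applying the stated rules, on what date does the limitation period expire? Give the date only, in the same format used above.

21 August 2011

The claim accrued on 19 October 2006, the date of the act.
The untolled deadline — 3 years after 19 October 2006 — is 19 October 2009.
The automatic bankruptcy stay from 11 June 2007 to 11 April 2008 tolled the period for 305 days, extending the deadline to 20 August 2010.
The period was tolled for 366 days by the pending criminal prosecution (21 December 2009 to 22 December 2010), pushing the deadline to 21 August 2011.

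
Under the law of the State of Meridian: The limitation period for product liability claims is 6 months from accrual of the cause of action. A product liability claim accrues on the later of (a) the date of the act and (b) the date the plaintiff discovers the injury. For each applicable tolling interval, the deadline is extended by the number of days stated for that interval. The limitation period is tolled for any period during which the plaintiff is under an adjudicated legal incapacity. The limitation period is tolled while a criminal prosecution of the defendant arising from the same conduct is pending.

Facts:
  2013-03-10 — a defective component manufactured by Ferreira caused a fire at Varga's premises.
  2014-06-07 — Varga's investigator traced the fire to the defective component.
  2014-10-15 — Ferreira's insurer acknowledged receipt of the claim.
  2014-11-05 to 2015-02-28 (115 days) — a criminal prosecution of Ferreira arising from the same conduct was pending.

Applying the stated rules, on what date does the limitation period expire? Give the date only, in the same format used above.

2015-04-01

The claim accrued on 2014-06-07 — the later of the 2013-03-10 act and the 2014-06-07 discovery.
Adding the 6 months base period to 2014-06-07 gives a deadline of 2014-12-07, before any tolling.
The pending criminal prosecution from 2014-11-05 to 2015-02-28 tolled the period for 115 days, extending the deadline to 2015-04-01.
The other events in the timeline have no effect on the limitation period under the stated rules.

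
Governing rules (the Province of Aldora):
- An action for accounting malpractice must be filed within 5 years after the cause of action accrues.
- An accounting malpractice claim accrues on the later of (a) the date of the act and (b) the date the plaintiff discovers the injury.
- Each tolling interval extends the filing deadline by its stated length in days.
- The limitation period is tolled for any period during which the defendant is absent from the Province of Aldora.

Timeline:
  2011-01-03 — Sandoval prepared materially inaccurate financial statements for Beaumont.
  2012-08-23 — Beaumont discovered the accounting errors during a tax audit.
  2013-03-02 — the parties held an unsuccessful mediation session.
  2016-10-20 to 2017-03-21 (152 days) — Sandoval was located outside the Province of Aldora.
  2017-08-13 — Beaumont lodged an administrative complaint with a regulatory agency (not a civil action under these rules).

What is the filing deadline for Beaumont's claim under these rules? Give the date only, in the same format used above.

2018-01-22

The claim accrued on 2012-08-23 — the later of the 2011-01-03 act and the 2012-08-23 discovery.
5 years from 2012-08-23 is 2017-08-23.
Because the defendant's absence from the jurisdiction ran from 2016-10-20 to 2017-03-21, the deadline is extended by 152 days to 2018-01-22.
Nothing else in the chronology tolls or restarts the period.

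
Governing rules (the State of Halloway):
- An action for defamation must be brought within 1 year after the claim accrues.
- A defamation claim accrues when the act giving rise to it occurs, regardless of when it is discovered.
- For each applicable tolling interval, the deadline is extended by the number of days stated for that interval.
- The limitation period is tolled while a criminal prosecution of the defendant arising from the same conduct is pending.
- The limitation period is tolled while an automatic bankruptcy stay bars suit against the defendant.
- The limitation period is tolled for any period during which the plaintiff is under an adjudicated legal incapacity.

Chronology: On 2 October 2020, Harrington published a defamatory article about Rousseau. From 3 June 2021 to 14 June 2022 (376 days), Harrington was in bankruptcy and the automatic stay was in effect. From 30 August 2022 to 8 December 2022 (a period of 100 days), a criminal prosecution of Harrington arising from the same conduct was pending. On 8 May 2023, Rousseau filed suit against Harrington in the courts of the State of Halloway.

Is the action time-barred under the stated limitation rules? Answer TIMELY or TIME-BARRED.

TIME-BARRED

The claim accrued on 2 October 2020, when the wrongful act occurred.
The untolled deadline — 1 year after 2 October 2020 — is 2 October 2021.
Because the automatic bankruptcy stay ran from 3 June 2021 to 14 June 2022, the deadline is extended by 376 days to 13 October 2022.
Because the pending criminal prosecution ran from 30 August 2022 to 8 December 2022, the deadline is extended by 100 days to 21 January 2023.
The 8 May 2023 filing falls after the 21 January 2023 deadline; the claim is time-barred.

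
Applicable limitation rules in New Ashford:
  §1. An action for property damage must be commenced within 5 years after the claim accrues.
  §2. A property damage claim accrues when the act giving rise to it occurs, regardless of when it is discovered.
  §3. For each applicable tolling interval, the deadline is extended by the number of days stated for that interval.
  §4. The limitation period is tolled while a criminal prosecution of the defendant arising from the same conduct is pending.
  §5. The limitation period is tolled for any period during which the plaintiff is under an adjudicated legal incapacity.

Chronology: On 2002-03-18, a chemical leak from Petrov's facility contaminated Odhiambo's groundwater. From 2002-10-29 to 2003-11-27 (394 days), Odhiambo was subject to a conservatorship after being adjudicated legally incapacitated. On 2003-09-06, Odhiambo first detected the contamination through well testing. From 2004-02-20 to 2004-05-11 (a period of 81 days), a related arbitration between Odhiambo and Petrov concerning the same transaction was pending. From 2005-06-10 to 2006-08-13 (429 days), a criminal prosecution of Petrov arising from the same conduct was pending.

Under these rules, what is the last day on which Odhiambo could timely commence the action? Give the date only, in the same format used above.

Because the rule ties accrual to occurrence, the claim accrued on 2002-03-18, not on the 2003-09-06 discovery date.
5 years from 2002-03-18 is 2007-03-18.
The period was tolled for 394 days by the plaintiff's legal incapacity (2002-10-29 to 2003-11-27), pushing the deadline to 2008-04-15.
The pending criminal prosecution from 2005-06-10 to 2006-08-13 tolled the period for 429 days, extending the deadline to 2009-06-18.
Although a pending arbitration ran from 2004-02-20 to 2004-05-11, the stated rules do not make that a tolling event, so it is disregarded.

2009-06-18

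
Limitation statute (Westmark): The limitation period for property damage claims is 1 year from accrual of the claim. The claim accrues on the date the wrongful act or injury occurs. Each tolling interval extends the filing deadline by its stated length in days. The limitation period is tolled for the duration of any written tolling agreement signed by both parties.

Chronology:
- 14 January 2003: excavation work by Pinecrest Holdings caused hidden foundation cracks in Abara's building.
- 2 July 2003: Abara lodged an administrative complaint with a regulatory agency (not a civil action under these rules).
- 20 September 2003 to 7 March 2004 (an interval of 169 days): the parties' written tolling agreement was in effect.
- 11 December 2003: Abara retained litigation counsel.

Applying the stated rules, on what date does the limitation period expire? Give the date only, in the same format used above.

The limitation period began to run on 14 January 2003.
Adding the 1 year base period to 14 January 2003 gives a deadline of 14 January 2004, before any tolling.
The period was tolled for 169 days by the written tolling agreement (20 September 2003 to 7 March 2004), pushing the deadline to 1 July 2004.
None of the other events listed affects the running of the period under the stated rules.

1 July 2004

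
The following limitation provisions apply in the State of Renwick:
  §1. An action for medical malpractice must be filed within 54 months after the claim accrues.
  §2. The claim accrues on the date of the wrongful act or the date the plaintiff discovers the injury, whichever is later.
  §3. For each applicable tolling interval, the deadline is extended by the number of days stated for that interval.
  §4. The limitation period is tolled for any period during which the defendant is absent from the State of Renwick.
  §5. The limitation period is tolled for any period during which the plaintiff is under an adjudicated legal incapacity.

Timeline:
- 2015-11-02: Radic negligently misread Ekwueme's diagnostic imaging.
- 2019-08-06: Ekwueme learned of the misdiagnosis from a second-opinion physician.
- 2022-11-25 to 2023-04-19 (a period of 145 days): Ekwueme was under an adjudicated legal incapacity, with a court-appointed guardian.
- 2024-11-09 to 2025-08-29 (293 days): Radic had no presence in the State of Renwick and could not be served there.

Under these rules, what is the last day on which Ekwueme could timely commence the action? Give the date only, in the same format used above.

2024-06-30

The claim accrued on 2019-08-06 — the later of the 2015-11-02 act and the 2019-08-06 discovery.
Adding the 54 months base period to 2019-08-06 gives a deadline of 2024-02-06, before any tolling.
The plaintiff's legal incapacity from 2022-11-25 to 2023-04-19 tolled the period for 145 days, extending the deadline to 2024-06-30.
By the time the defendant's absence from the jurisdiction began on 2024-11-09, the limitation period had already expired on 2024-06-30; that interval cannot revive it.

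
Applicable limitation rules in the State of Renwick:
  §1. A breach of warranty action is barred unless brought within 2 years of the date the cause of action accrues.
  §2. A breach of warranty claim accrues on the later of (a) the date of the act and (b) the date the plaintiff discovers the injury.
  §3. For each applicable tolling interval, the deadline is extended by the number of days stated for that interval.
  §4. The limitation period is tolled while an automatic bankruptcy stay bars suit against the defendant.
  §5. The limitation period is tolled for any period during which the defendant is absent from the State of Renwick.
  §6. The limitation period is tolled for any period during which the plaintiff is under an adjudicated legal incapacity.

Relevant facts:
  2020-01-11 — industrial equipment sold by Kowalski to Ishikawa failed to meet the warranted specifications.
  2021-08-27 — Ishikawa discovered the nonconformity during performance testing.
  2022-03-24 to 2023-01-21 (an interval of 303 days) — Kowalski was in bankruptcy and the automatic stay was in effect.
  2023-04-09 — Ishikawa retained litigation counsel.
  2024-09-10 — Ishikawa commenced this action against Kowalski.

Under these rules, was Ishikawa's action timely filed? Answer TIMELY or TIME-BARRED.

TIME-BARRED

The claim accrued on 2021-08-27 — the later of the 2020-01-11 act and the 2021-08-27 discovery.
2 years from 2021-08-27 is 2023-08-27.
Because the automatic bankruptcy stay ran from 2022-03-24 to 2023-01-21, the deadline is extended by 303 days to 2024-06-25.
The other events in the timeline have no effect on the limitation period under the stated rules.
Filing on 2024-09-10 missed the 2024-06-25 deadline — the action is time-barred.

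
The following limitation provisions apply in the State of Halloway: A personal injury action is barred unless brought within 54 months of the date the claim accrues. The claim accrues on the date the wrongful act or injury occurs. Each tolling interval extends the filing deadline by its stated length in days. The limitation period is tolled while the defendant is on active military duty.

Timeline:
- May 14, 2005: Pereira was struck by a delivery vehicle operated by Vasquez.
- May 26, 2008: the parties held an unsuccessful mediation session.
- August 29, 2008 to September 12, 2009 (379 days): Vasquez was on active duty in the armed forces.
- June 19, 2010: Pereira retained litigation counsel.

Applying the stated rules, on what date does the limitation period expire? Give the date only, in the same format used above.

The limitation period began to run on May 14, 2005.
Adding the 54 months base period to May 14, 2005 gives a deadline of November 14, 2009, before any tolling.
Because the defendant's active military service ran from August 29, 2008 to September 12, 2009, the deadline is extended by 379 days to November 28, 2010.
Nothing else in the chronology tolls or restarts the period.

November 28, 2010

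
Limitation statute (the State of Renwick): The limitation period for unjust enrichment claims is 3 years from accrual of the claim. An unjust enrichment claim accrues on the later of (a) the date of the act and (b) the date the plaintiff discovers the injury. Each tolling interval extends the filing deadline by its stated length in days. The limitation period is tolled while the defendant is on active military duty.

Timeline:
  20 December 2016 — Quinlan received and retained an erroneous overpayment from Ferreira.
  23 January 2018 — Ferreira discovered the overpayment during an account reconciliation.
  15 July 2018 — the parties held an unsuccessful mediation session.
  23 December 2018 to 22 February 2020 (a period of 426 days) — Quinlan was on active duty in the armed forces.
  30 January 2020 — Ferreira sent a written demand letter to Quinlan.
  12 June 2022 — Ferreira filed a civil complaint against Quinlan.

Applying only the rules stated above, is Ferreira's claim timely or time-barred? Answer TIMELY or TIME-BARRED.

Because discovery on 23 January 2018 post-dates the 20 December 2016 act, accrual under the later-of rule falls on 23 January 2018.
3 years from 23 January 2018 is 23 January 2021.
The period was tolled for 426 days by the defendant's active military service (23 December 2018 to 22 February 2020), pushing the deadline to 25 March 2022.
The other events in the timeline have no effect on the limitation period under the stated rules.
Ferreira filed on 12 June 2022, after the 25 March 2022 deadline, so the action is time-barred.

TIME-BARRED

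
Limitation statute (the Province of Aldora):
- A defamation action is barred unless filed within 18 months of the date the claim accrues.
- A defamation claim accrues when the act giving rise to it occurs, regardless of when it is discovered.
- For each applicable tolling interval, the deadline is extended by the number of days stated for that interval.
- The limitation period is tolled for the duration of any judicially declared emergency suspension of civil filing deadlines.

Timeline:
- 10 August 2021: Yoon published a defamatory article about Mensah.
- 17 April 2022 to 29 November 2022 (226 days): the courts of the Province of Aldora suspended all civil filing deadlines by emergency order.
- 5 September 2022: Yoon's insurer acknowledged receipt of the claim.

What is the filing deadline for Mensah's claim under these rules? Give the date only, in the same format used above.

24 September 2023

The limitation period began to run on 10 August 2021.
The untolled deadline — 18 months after 10 August 2021 — is 10 February 2023.
The emergency suspension of filing deadlines from 17 April 2022 to 29 November 2022 tolled the period for 226 days, extending the deadline to 24 September 2023.
None of the other events listed affects the running of the period under the stated rules.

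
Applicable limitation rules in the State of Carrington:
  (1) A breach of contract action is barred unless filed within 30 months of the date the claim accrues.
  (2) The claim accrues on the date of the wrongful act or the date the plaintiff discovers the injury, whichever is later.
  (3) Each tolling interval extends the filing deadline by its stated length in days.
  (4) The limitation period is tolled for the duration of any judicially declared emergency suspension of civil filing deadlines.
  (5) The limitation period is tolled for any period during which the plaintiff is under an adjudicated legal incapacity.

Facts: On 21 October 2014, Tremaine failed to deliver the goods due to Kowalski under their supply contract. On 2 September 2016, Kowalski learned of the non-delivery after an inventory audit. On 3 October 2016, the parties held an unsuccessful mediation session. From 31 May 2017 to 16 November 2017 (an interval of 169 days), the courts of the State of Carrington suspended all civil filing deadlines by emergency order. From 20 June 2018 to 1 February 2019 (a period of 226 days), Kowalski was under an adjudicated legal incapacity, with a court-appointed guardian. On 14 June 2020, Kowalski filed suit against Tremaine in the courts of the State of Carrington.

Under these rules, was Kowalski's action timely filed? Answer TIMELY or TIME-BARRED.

TIME-BARRED

The claim accrued on 2 September 2016 — the later of the 21 October 2014 act and the 2 September 2016 discovery.
Adding the 30 months base period to 2 September 2016 gives a deadline of 2 March 2019, before any tolling.
The period was tolled for 169 days by the emergency suspension of filing deadlines (31 May 2017 to 16 November 2017), pushing the deadline to 18 August 2019.
The plaintiff's legal incapacity from 20 June 2018 to 1 February 2019 tolled the period for 226 days, extending the deadline to 31 March 2020.
None of the other events listed affects the running of the period under the stated rules.
Kowalski filed on 14 June 2020, after the 31 March 2020 deadline, so the action is time-barred.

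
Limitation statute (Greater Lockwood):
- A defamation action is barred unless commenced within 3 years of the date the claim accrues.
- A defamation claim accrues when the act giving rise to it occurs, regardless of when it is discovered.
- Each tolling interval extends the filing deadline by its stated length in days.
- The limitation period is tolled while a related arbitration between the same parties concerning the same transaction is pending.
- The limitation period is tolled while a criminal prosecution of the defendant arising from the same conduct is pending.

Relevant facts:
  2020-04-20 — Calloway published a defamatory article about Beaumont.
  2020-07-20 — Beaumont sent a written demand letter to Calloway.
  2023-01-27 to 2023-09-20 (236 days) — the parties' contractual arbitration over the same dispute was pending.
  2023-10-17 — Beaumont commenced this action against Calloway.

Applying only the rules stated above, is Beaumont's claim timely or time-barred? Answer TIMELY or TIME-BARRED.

The claim accrued on 2020-04-20, when the wrongful act occurred.
Adding the 3 years base period to 2020-04-20 gives a deadline of 2023-04-20, before any tolling.
Because the pending related arbitration ran from 2023-01-27 to 2023-09-20, the deadline is extended by 236 days to 2023-12-12.
None of the other events listed affects the running of the period under the stated rules.
Beaumont filed on 2023-10-17, before the 2023-12-12 deadline, so the action is timely.

TIMELY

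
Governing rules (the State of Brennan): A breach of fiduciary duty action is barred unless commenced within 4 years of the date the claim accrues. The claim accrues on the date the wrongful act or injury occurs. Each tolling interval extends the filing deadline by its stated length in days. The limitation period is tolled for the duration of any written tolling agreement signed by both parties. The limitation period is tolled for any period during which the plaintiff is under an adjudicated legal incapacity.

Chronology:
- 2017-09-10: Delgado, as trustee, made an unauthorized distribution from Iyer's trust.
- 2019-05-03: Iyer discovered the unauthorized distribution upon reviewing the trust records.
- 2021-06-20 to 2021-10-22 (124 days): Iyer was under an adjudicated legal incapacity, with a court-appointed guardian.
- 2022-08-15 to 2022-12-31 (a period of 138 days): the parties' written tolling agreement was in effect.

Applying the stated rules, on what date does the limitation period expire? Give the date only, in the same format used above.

2022-01-12

Accrual is governed by the date of the act, so the period began to run on 2017-09-10; the later discovery on 2019-05-03 is irrelevant under the stated rule.
4 years from 2017-09-10 is 2021-09-10.
Because the plaintiff's legal incapacity ran from 2021-06-20 to 2021-10-22, the deadline is extended by 124 days to 2022-01-12.
The written tolling agreement from 2022-08-15 to 2022-12-31 began after the period had already run on 2022-01-12, so it has no tolling effect.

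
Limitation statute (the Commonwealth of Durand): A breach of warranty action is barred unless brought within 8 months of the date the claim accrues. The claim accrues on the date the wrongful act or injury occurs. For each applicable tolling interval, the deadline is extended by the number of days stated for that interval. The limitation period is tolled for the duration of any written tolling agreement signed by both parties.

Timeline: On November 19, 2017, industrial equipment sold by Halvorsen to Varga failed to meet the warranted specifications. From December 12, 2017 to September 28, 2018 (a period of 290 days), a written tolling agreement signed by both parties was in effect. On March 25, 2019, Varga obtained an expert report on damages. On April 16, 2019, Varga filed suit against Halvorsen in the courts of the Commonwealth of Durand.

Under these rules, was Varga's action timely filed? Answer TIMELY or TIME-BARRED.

TIMELY

The limitation period began to run on November 19, 2017.
Adding the 8 months base period to November 19, 2017 gives a deadline of July 19, 2018, before any tolling.
Because the written tolling agreement ran from December 12, 2017 to September 28, 2018, the deadline is extended by 290 days to May 5, 2019.
Nothing else in the chronology tolls or restarts the period.
The April 16, 2019 filing precedes the May 5, 2019 deadline; the claim is timely.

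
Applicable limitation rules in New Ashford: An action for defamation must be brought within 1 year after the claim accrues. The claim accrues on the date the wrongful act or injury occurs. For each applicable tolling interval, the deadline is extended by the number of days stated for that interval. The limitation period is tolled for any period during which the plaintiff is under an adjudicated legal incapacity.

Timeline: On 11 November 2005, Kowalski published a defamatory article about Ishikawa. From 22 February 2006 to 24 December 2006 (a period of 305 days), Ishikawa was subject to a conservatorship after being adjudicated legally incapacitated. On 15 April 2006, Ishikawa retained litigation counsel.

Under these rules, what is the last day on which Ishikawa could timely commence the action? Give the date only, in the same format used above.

12 September 2007

The limitation period began to run on 11 November 2005.
Adding the 1 year base period to 11 November 2005 gives a deadline of 11 November 2006, before any tolling.
The plaintiff's legal incapacity from 22 February 2006 to 24 December 2006 tolled the period for 305 days, extending the deadline to 12 September 2007.
None of the other events listed affects the running of the period under the stated rules.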